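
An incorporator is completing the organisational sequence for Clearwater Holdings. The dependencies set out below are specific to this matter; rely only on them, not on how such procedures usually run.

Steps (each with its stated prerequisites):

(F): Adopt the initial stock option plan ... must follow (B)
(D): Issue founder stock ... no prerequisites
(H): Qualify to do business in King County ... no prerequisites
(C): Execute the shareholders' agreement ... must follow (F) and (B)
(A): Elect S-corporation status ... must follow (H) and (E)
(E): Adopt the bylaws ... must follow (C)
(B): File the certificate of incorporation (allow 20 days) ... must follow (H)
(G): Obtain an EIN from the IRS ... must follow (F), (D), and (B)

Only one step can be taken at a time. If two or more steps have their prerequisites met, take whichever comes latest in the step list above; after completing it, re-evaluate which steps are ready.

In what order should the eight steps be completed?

(H), (B), (D), (F), (G), (C), (E), (A)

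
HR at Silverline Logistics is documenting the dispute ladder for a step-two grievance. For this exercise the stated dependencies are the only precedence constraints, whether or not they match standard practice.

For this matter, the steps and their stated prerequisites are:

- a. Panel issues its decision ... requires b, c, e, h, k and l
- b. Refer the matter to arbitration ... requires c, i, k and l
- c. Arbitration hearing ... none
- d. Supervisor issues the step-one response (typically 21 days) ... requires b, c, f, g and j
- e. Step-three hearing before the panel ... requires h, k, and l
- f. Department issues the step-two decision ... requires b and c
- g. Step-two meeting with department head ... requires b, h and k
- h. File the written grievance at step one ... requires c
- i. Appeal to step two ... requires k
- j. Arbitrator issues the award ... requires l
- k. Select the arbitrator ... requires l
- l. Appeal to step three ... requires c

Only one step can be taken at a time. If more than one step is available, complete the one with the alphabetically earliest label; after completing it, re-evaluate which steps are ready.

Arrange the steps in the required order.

c → h → l → j → k → e → i → b → a → f → g → d

c is the only step with nothing outstanding, so it goes first.
Now h and l have their prerequisites met. h has the earlier label, so h next.
l is the only step now ready → l.
Now j and k have their prerequisites met. j has the earlier label, so j next.
k needed l, now all done → k.
e and i are both available; e has the earlier label → e.
i is the only step now ready → i.
b is the only step now ready → b.
a, f and g are all available; a has the earlier label → a.
Now f and g have their prerequisites met. f has the earlier label, so f next.
Next only g has its prerequisites met → g.
d is the only step now ready → d.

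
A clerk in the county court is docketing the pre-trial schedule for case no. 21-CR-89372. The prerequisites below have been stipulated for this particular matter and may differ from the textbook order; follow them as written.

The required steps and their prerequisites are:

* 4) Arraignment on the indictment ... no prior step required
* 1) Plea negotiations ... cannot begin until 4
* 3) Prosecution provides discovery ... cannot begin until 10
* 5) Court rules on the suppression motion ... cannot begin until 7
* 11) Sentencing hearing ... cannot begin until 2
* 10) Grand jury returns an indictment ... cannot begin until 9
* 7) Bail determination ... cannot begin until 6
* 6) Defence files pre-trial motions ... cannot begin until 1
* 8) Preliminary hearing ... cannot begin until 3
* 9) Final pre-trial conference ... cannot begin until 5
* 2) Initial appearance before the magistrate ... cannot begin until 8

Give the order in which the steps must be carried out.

4 is the only step with nothing outstanding, so it goes first.
That leaves 1 as the only ready step → 1.
6 needed 1, now all done → 6.
7 is the only step now ready → 7.
That leaves 5 as the only ready step → 5.
Next only 9 has its prerequisites met → 9.
That leaves 10 as the only ready step → 10.
Next only 3 has its prerequisites met → 3.
That leaves 8 as the only ready step → 8.
Next only 2 has its prerequisites met → 2.
Next only 11 has its prerequisites met → 11.

4 1 6 7 5 9 10 3 8 2 11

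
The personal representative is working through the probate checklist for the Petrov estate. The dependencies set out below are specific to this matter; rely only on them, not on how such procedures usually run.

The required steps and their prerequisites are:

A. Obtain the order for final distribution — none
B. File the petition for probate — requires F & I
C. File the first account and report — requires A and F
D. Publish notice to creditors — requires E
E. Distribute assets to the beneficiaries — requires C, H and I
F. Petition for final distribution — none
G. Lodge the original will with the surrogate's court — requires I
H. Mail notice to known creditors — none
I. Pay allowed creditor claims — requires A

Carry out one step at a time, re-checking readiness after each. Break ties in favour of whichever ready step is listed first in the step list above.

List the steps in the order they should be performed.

Nothing is required for A, F and H. A is listed earlier → A first.
I now also ready, so the ready set is {F, H, I}; F is listed earlier → F.
C, H and I are all available; C is listed earlier → C.
Now H and I have their prerequisites met. H is listed earlier, so H next.
I is the only step now ready → I.
Ready: B, E and G. B is listed earlier → B.
Now E and G have their prerequisites met. E is listed earlier, so E next.
Now D and G have their prerequisites met. D is listed earlier, so D next.
G is the only step now ready → G.

A F C H I B E D G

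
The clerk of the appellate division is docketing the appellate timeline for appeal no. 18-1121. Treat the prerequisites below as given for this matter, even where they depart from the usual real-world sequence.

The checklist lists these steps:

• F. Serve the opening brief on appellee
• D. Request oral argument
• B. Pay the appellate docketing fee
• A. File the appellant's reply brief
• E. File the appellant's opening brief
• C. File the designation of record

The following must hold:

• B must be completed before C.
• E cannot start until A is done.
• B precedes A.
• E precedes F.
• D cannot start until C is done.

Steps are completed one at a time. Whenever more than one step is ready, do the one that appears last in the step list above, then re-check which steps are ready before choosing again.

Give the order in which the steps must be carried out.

B C A E D F

B is the only step with nothing outstanding, so it goes first.
Now C and A have their prerequisites met. C is listed later, so C next.
Now A and D have their prerequisites met. A is listed later, so A next.
Ready: E and D. E is listed later → E.
F now also ready, so the ready set is {D, F}; D is listed later → D.
Next only F has its prerequisites met → F.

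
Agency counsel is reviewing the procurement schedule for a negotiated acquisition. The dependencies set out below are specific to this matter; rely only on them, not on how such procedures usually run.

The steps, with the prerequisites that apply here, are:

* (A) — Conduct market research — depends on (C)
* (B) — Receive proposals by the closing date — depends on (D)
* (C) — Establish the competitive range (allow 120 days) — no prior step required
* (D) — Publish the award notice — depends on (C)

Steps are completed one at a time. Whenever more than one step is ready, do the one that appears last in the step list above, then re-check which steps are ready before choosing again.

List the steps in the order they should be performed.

(C) has no prerequisites → (C) first.
Ready: (D) and (A). (D) is listed later → (D).
Ready: (B) and (A). (B) is listed later → (B).
(A) needed (C), now all done → (A).

(C) (D) (B) (A)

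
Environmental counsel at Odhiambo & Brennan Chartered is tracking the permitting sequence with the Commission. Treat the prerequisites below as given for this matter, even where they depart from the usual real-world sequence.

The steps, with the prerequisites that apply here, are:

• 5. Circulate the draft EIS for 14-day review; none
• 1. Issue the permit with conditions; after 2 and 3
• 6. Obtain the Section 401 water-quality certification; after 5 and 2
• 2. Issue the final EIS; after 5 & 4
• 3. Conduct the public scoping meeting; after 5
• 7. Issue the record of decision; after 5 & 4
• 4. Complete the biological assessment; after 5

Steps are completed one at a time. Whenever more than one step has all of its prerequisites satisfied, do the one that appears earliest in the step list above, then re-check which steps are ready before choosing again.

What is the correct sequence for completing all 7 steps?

5 has no prerequisites → 5 first.
Now 3 and 4 have their prerequisites met. 3 is listed earlier, so 3 next.
4 needed 5, now all done → 4.
Now 2 and 7 have their prerequisites met. 2 is listed earlier, so 2 next.
Ready: 1, 6 and 7. 1 is listed earlier → 1.
6 and 7 are both available; 6 is listed earlier → 6.
7 is the only step now ready → 7.

5, 3, 4, 2, 1, 6, 7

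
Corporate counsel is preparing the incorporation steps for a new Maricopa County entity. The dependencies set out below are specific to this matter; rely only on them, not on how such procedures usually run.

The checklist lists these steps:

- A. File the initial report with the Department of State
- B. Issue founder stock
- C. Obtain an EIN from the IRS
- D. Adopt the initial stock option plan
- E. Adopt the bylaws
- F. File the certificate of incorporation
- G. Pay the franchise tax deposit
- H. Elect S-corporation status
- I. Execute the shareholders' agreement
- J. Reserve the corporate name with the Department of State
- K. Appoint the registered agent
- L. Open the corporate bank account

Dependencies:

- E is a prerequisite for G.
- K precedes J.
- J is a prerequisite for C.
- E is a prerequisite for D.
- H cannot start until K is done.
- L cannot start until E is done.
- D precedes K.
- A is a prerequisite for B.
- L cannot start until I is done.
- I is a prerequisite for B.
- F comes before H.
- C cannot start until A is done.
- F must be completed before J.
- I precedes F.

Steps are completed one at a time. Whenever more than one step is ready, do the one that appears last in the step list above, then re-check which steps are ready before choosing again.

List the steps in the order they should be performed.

I, F, E, L, G, D, K, J, H, A, C, B

I, E and A have no prerequisites; I is listed later, so I is first.
F now also ready, so the ready set is {F, E, A}; F is listed later → F.
E and A are both available; E is listed later → E.
L, G and D now also ready, so the ready set is {L, G, D, A}; L is listed later → L.
Now G, D and A have their prerequisites met. G is listed later, so G next.
D and A are both available; D is listed later → D.
K now also ready, so the ready set is {K, A}; K is listed later → K.
Ready: J, H and A. J is listed later → J.
H and A are both available; H is listed later → H.
Next only A has its prerequisites met → A.
Ready: C and B. C is listed later → C.
Next only B has its prerequisites met → B.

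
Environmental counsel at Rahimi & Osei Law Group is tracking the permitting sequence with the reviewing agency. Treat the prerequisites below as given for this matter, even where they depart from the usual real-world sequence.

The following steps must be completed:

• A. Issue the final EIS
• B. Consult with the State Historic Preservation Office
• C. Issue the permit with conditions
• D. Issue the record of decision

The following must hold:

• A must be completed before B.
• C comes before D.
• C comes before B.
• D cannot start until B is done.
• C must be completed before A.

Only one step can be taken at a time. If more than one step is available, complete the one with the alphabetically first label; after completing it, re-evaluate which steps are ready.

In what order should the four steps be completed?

C, A, B, D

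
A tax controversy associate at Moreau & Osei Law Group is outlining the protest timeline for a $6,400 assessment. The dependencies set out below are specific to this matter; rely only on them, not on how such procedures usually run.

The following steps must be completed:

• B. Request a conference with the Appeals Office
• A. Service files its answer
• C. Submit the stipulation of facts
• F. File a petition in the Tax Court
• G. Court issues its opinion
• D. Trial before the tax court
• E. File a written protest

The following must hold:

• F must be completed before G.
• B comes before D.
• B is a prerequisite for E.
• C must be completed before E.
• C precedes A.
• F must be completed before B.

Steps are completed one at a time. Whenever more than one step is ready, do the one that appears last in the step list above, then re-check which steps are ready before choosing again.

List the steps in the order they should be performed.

F and C have no prerequisites; F is listed later, so F is first.
Ready: G, C and B. G is listed later → G.
Now C and B have their prerequisites met. C is listed later, so C next.
A now also ready, so the ready set is {A, B}; A is listed later → A.
That leaves B as the only ready step → B.
Now E and D have their prerequisites met. E is listed later, so E next.
D is the only step now ready → D.

F G C A B E D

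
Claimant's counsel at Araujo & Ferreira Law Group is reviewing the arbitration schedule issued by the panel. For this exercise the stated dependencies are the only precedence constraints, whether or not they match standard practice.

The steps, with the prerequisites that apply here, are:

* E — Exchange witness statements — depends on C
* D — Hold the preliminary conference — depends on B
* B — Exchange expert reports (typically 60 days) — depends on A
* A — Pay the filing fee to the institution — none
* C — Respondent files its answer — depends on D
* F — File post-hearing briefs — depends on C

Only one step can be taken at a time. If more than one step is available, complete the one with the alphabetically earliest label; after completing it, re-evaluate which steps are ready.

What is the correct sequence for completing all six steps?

A is the only step with nothing outstanding, so it goes first.
B needed A, now all done → B.
D needed B, now all done → D.
C needed D, now all done → C.
E and F are both available; E has the earlier label → E.
F is the only step now ready → F.

A, B, D, C, E, F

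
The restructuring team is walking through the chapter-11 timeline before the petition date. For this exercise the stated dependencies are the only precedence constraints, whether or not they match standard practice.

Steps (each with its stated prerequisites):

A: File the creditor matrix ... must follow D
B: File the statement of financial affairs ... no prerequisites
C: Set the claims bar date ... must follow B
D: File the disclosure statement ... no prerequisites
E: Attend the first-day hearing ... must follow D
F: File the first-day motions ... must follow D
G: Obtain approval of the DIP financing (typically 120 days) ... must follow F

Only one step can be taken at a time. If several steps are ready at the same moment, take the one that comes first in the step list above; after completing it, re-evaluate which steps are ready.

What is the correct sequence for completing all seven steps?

B, C, D, A, E, F, G

Nothing is required for B and D. B is listed earlier → B first.
Now C and D have their prerequisites met. C is listed earlier, so C next.
D is the only step now ready → D.
A, E and F are all available; A is listed earlier → A.
E and F are both available; E is listed earlier → E.
F needed D, now all done → F.
G is the only step now ready → G.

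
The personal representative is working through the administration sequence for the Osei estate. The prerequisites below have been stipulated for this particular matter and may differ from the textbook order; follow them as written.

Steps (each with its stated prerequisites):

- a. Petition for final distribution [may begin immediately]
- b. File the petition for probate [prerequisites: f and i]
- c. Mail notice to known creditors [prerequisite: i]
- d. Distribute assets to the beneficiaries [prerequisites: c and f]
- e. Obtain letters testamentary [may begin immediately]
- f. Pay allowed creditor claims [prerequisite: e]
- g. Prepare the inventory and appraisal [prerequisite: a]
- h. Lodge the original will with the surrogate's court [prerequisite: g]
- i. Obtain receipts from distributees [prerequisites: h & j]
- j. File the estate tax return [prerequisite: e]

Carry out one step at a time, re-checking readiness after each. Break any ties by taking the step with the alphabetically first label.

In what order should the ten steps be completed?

a and e have no prerequisites; a has the earlier label, so a is first.
Now e and g have their prerequisites met. e has the earlier label, so e next.
Ready: f, g and j. f has the earlier label → f.
g and j are both available; g has the earlier label → g.
Ready: h and j. h has the earlier label → h.
j needed e, now all done → j.
i needed h and j, now all done → i.
Now b and c have their prerequisites met. b has the earlier label, so b next.
That leaves c as the only ready step → c.
Next only d has its prerequisites met → d.

a → e → f → g → h → j → i → b → c → d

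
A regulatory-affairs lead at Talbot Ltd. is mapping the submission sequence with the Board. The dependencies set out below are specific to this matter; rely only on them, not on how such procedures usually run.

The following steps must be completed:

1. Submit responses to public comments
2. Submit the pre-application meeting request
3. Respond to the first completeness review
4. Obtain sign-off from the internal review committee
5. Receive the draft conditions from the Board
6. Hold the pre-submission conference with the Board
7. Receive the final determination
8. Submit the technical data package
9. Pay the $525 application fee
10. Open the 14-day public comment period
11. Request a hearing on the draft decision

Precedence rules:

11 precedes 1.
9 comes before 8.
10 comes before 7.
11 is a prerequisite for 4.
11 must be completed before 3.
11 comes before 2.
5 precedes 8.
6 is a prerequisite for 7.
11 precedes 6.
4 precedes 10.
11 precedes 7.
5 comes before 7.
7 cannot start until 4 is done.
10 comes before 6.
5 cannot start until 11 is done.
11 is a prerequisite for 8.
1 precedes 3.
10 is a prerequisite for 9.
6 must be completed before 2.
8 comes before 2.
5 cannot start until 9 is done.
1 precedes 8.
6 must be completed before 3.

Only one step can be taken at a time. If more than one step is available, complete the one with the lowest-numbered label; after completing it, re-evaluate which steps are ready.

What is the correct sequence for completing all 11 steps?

11 has no prerequisites → 11 first.
1 and 4 are both available; 1 has the earlier label → 1.
4 needed 11, now all done → 4.
That leaves 10 as the only ready step → 10.
Ready: 6 and 9. 6 has the earlier label → 6.
Ready: 3 and 9. 3 has the earlier label → 3.
9 is the only step now ready → 9.
5 is the only step now ready → 5.
Ready: 7 and 8. 7 has the earlier label → 7.
That leaves 8 as the only ready step → 8.
Next only 2 has its prerequisites met → 2.

11, 1, 4, 10, 6, 3, 9, 5, 7, 8, 2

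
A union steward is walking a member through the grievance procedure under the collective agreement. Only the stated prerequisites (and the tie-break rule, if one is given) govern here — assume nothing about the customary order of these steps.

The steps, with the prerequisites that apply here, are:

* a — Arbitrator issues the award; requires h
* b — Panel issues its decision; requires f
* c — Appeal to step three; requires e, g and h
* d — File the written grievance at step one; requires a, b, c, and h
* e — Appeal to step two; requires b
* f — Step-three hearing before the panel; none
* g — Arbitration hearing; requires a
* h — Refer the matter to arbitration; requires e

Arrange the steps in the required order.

f is the only step with nothing outstanding, so it goes first.
That leaves b as the only ready step → b.
e is the only step now ready → e.
That leaves h as the only ready step → h.
a needed h, now all done → a.
g needed a, now all done → g.
c is the only step now ready → c.
Next only d has its prerequisites met → d.

f, b, e, h, a, g, c, d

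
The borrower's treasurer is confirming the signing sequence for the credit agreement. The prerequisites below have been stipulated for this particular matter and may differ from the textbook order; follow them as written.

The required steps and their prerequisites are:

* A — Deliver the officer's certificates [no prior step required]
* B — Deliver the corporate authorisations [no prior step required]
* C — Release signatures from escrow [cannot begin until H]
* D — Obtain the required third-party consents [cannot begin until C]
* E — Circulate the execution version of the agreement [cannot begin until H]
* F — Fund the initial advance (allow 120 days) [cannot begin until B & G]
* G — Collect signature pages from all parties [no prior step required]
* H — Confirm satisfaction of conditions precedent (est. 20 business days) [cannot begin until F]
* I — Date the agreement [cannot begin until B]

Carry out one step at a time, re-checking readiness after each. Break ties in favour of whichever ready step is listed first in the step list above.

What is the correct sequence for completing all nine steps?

A, B and G have no prerequisites; A is listed earlier, so A is first.
Ready: B and G. B is listed earlier → B.
G and I are both available; G is listed earlier → G.
F now also ready, so the ready set is {F, I}; F is listed earlier → F.
H and I are both available; H is listed earlier → H.
C, E and I are all available; C is listed earlier → C.
Ready: D, E and I. D is listed earlier → D.
E and I are both available; E is listed earlier → E.
Next only I has its prerequisites met → I.

A, B, G, F, H, C, D, E, I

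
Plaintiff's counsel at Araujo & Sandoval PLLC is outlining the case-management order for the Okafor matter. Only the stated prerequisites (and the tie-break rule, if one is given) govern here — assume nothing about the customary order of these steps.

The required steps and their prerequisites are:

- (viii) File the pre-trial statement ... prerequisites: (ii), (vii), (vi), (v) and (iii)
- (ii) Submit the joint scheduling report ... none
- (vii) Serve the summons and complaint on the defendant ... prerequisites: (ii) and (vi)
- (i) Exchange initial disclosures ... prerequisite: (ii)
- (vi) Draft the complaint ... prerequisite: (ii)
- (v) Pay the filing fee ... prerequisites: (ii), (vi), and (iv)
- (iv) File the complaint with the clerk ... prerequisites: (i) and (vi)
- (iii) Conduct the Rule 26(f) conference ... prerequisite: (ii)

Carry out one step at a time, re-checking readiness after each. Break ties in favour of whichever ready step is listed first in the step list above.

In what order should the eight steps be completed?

(ii), (i), (vi), (vii), (iv), (v), (iii), (viii)

Only (ii) has no prerequisites, so it is first.
Ready: (i), (vi) and (iii). (i) is listed earlier → (i).
Ready: (vi) and (iii). (vi) is listed earlier → (vi).
(vii), (iv) and (iii) are all available; (vii) is listed earlier → (vii).
Ready: (iv) and (iii). (iv) is listed earlier → (iv).
Now (v) and (iii) have their prerequisites met. (v) is listed earlier, so (v) next.
Next only (iii) has its prerequisites met → (iii).
Next only (viii) has its prerequisites met → (viii).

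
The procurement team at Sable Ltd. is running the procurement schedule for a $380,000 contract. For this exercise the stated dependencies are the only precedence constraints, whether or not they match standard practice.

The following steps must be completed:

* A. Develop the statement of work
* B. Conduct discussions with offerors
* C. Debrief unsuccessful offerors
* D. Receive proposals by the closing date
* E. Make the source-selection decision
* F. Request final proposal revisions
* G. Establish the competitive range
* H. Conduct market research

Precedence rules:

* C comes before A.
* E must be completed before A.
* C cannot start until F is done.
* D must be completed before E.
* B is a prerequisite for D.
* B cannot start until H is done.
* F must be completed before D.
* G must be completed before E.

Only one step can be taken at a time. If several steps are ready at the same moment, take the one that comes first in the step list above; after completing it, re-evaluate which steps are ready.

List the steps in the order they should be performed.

F, C, G, H, B, D, E, A

Nothing is required for F, G and H. F is listed earlier → F first.
C now also ready, so the ready set is {C, G, H}; C is listed earlier → C.
G and H are both available; G is listed earlier → G.
That leaves H as the only ready step → H.
Next only B has its prerequisites met → B.
Next only D has its prerequisites met → D.
E needed D and G, now all done → E.
A needed C and E, now all done → A.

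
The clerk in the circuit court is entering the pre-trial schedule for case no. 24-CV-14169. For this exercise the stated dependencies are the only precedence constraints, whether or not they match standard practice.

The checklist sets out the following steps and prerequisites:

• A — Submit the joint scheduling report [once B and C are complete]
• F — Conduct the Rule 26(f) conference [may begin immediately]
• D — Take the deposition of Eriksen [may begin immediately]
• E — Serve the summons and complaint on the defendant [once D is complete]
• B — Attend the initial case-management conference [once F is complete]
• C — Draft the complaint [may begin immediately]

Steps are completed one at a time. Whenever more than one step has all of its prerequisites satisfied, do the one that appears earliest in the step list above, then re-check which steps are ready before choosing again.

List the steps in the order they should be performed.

F → D → E → B → C → A

F, D and C have no prerequisites; F is listed earlier, so F is first.
B now also ready, so the ready set is {D, B, C}; D is listed earlier → D.
E, B and C are all available; E is listed earlier → E.
Ready: B and C. B is listed earlier → B.
Next only C has its prerequisites met → C.
A is the only step now ready → A.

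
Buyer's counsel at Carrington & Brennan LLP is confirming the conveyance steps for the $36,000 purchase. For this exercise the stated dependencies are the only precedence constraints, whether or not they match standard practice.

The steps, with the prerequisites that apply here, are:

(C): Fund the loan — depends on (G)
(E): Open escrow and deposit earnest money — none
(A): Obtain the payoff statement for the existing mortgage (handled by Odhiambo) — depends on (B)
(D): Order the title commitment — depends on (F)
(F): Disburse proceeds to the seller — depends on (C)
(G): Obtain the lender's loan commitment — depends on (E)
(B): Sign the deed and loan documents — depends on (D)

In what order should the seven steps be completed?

(E) → (G) → (C) → (F) → (D) → (B) → (A)

(E) has no prerequisites → (E) first.
(G) needed (E), now all done → (G).
That leaves (C) as the only ready step → (C).
That leaves (F) as the only ready step → (F).
(D) is the only step now ready → (D).
(B) needed (D), now all done → (B).
That leaves (A) as the only ready step → (A).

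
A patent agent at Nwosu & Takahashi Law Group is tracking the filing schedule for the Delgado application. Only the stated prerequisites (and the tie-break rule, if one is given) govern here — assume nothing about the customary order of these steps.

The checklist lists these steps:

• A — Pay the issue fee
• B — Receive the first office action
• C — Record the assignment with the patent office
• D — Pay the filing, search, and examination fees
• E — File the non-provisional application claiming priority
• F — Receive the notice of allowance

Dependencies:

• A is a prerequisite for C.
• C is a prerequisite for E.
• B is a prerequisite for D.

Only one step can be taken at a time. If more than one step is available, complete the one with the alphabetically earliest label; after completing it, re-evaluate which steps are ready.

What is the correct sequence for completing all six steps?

A B C D E F

Nothing is required for A, B and F. A has the earlier label → A first.
Now B, C and F have their prerequisites met. B has the earlier label, so B next.
Now C, D and F have their prerequisites met. C has the earlier label, so C next.
E now also ready, so the ready set is {D, E, F}; D has the earlier label → D.
E and F are both available; E has the earlier label → E.
F is the only step now ready → F.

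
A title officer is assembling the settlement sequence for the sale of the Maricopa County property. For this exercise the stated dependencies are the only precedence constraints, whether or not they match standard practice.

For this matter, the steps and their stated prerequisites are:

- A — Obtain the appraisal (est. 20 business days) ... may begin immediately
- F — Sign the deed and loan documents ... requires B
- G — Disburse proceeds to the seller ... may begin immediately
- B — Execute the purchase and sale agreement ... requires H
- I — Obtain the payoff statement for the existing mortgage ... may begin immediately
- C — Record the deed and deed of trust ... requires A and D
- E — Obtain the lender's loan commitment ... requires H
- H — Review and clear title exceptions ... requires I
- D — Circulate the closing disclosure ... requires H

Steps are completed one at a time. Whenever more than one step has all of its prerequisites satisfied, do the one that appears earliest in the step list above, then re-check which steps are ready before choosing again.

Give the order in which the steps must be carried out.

A, G, I, H, B, F, E, D, C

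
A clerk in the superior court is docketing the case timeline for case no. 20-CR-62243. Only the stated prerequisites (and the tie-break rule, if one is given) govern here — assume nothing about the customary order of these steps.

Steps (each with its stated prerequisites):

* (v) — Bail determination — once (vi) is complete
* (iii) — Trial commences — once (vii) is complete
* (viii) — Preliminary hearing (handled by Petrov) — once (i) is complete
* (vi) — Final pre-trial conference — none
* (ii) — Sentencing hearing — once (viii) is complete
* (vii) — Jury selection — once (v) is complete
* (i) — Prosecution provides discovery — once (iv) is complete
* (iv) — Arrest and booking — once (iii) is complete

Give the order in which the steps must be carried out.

(vi) → (v) → (vii) → (iii) → (iv) → (i) → (viii) → (ii)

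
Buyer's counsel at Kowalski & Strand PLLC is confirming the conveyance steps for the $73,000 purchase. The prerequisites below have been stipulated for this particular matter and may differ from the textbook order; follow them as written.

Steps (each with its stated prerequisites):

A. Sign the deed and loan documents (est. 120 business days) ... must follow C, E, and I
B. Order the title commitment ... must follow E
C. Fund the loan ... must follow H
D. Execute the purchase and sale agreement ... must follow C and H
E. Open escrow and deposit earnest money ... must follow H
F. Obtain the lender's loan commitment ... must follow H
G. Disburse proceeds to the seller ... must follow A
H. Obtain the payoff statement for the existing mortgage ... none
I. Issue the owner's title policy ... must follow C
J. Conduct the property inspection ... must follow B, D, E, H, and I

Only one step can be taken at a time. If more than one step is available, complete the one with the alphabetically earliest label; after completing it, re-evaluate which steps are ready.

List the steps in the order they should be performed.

H has no prerequisites → H first.
Ready: C, E and F. C has the earlier label → C.
D and I now also ready, so the ready set is {D, E, F, I}; D has the earlier label → D.
Now E, F and I have their prerequisites met. E has the earlier label, so E next.
B, F and I are all available; B has the earlier label → B.
F and I are both available; F has the earlier label → F.
I needed C, now all done → I.
Ready: A and J. A has the earlier label → A.
Now G and J have their prerequisites met. G has the earlier label, so G next.
Next only J has its prerequisites met → J.

H C D E B F I A G J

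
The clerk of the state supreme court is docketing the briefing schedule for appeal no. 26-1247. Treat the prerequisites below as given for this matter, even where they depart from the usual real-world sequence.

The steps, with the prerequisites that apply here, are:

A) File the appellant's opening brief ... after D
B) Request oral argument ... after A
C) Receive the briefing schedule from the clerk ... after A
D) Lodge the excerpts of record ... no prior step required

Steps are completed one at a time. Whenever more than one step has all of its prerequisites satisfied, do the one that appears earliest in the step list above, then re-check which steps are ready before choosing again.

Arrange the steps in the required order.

Only D has no prerequisites, so it is first.
A needed D, now all done → A.
Now B and C have their prerequisites met. B is listed earlier, so B next.
C needed A, now all done → C.

D, A, B, C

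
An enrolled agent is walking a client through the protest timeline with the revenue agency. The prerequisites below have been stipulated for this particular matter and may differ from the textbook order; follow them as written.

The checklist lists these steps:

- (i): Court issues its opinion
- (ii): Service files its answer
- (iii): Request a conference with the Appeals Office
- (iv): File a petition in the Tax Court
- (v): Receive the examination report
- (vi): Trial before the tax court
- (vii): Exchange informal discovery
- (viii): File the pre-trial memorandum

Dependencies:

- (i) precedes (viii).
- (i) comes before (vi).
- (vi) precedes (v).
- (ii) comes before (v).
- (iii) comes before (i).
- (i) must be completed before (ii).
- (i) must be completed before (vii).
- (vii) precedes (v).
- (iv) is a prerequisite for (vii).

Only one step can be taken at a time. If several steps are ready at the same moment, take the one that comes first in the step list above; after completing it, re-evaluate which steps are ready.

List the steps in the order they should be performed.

(iii), (i), (ii), (iv), (vi), (vii), (v), (viii)

Nothing is required for (iii) and (iv). (iii) is listed earlier → (iii) first.
Ready: (i) and (iv). (i) is listed earlier → (i).
Ready: (ii), (iv), (vi) and (viii). (ii) is listed earlier → (ii).
(iv), (vi) and (viii) are all available; (iv) is listed earlier → (iv).
(vii) now also ready, so the ready set is {(vi), (vii), (viii)}; (vi) is listed earlier → (vi).
Ready: (vii) and (viii). (vii) is listed earlier → (vii).
(v) now also ready, so the ready set is {(v), (viii)}; (v) is listed earlier → (v).
Next only (viii) has its prerequisites met → (viii).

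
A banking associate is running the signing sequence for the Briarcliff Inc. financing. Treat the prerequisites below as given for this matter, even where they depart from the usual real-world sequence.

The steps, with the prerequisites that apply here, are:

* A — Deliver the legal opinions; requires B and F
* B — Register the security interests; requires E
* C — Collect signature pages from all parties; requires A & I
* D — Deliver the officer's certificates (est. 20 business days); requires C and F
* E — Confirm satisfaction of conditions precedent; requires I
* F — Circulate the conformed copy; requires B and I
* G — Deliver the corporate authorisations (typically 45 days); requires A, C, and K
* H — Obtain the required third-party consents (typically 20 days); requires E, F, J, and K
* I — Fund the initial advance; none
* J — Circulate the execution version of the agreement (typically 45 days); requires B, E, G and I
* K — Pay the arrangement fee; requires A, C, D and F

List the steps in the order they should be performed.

I, E, B, F, A, C, D, K, G, J, H

I is the only step with nothing outstanding, so it goes first.
E needed I, now all done → E.
That leaves B as the only ready step → B.
F needed B and I, now all done → F.
A is the only step now ready → A.
C is the only step now ready → C.
D needed C and F, now all done → D.
K needed A, C, D and F, now all done → K.
Next only G has its prerequisites met → G.
Next only J has its prerequisites met → J.
H needed E, F, J and K, now all done → H.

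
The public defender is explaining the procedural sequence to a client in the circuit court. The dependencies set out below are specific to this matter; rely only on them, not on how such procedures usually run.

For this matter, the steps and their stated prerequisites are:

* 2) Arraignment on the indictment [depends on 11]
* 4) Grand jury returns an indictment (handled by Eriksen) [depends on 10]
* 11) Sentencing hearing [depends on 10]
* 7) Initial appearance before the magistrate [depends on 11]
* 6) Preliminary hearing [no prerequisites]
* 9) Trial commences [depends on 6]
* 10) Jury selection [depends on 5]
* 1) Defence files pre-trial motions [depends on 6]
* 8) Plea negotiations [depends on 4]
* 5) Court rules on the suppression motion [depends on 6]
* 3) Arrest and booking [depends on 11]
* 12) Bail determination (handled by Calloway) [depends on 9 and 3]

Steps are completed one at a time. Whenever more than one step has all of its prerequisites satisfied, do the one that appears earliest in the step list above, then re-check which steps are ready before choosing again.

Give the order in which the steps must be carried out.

6, 9, 1, 5, 10, 4, 11, 2, 7, 8, 3, 12

6 has no prerequisites → 6 first.
Ready: 9, 1 and 5. 9 is listed earlier → 9.
Ready: 1 and 5. 1 is listed earlier → 1.
Next only 5 has its prerequisites met → 5.
10 needed 5, now all done → 10.
Ready: 4 and 11. 4 is listed earlier → 4.
Now 11 and 8 have their prerequisites met. 11 is listed earlier, so 11 next.
Ready: 2, 7, 8 and 3. 2 is listed earlier → 2.
7, 8 and 3 are all available; 7 is listed earlier → 7.
Now 8 and 3 have their prerequisites met. 8 is listed earlier, so 8 next.
Next only 3 has its prerequisites met → 3.
Next only 12 has its prerequisites met → 12.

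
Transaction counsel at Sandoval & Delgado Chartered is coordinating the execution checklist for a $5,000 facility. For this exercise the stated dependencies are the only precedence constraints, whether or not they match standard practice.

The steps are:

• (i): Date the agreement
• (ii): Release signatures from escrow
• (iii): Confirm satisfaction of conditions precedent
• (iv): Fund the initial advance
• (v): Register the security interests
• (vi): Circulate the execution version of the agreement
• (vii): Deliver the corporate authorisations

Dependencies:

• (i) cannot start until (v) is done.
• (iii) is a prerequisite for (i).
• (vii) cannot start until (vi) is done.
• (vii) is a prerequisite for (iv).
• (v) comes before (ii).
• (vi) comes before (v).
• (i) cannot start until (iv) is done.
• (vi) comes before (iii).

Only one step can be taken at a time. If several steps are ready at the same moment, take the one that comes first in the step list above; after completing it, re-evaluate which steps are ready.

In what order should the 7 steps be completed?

(vi), (iii), (v), (ii), (vii), (iv), (i)

Only (vi) has no prerequisites, so it is first.
Ready: (iii), (v) and (vii). (iii) is listed earlier → (iii).
Now (v) and (vii) have their prerequisites met. (v) is listed earlier, so (v) next.
Ready: (ii) and (vii). (ii) is listed earlier → (ii).
(vii) is the only step now ready → (vii).
That leaves (iv) as the only ready step → (iv).
(i) is the only step now ready → (i).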